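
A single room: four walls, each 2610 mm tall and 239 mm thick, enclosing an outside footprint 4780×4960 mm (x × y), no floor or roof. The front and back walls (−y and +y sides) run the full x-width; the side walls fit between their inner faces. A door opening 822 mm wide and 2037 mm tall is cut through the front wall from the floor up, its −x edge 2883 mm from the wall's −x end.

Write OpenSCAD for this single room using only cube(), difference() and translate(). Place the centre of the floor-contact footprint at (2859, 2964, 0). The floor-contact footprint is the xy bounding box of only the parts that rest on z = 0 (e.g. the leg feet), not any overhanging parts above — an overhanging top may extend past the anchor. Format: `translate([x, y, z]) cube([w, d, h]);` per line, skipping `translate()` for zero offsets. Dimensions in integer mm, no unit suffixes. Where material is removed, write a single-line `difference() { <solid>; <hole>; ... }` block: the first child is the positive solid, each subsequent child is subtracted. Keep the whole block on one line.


difference() { translate([469, 484, 0]) cube([4780, 239, 2610]); translate([3352, 484, 0]) cube([822, 239, 2037]); }
translate([469, 5205, 0]) cube([4780, 239, 2610]);
translate([469, 723, 0]) cube([239, 4482, 2610]);
translate([5010, 723, 0]) cube([239, 4482, 2610]);


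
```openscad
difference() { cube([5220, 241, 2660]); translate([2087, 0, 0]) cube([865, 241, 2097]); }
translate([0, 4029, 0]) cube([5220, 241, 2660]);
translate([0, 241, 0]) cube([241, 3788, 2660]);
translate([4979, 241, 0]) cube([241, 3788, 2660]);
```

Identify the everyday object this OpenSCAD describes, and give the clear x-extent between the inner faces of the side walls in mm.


A single room. The interior width is 4738 mm.

Four walls enclosing a rectangle with a door in the front wall — a room. Outside width 5220 minus two 241 mm walls gives 4738 mm.


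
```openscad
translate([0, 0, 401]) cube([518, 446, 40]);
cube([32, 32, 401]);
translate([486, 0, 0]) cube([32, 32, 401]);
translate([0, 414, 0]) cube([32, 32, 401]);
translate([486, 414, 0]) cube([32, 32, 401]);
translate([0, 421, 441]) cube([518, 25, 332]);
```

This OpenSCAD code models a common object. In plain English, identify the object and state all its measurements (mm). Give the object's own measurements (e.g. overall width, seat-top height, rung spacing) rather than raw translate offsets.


A chair. The seat is a 518×446×40 mm slab with its top at z = 441 mm, on four 32×32 mm corner legs (flush with the seat edges, standing on z = 0). A flat backrest 25 mm thick, 332 mm tall, spans the full seat width and rises from the seat top along its +y edge, rear face flush with the rear of the seat.


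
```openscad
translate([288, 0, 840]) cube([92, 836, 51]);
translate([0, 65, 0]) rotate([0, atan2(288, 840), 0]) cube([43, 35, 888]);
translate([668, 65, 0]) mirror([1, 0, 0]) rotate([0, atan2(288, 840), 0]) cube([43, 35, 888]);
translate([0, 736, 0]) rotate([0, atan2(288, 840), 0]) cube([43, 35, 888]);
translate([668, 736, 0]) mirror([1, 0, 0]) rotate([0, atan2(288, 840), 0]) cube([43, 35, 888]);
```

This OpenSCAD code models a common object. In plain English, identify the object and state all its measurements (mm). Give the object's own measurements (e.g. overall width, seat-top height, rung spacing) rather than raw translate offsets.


A sawhorse. A 92×836×51 mm beam (x, y, z) sits on two A-frame leg pairs. Each pair is two raked legs of 43×35 mm section (35 mm along y) splaying symmetrically in x. Each leg rises 840 mm vertically over 288 mm of horizontal reach and is 888 mm long along its own axis. Every leg's outer bottom edge rests on the floor and its outer top edge meets a bottom edge of the beam — the left legs (tilting toward +x) meet the beam's −x bottom edge, the right legs (their mirror images, tilting toward −x) meet its +x bottom edge — so the leg tops tuck under the beam, the beam's underside is 840 mm above the floor, and the feet are 668 mm apart outside-to-outside with the beam centred between them. The two leg pairs are set in 65 mm from either end of the beam.


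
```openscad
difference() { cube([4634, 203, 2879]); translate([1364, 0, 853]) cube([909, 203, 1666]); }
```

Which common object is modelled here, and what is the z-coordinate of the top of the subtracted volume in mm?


A wall with a window opening. The window head height is 2519 mm.

A wall with a rectangular opening subtracted — a window. Sill at z = 853, opening 1666 mm tall, so the head is at 853 + 1666 = 2519 mm.


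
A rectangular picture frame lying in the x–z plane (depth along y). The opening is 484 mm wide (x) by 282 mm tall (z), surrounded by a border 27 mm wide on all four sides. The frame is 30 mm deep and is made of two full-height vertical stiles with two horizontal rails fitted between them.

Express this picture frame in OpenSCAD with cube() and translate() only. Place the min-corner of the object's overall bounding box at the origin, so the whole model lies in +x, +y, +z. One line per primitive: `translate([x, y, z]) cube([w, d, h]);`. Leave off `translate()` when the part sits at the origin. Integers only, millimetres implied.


cube([27, 30, 336]);
translate([511, 0, 0]) cube([27, 30, 336]);
translate([27, 0, 0]) cube([484, 30, 27]);
translate([27, 0, 309]) cube([484, 30, 27]);


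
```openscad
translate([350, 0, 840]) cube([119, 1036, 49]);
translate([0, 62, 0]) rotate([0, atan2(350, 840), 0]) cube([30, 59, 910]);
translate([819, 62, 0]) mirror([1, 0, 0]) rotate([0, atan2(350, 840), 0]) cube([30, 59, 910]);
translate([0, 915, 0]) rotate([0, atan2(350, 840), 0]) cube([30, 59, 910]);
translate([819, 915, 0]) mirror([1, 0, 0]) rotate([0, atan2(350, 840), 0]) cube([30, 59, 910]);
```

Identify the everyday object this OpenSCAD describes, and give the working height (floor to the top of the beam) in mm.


A sawhorse. The overall height is 889 mm.

A beam across two mirrored pairs of raked legs — a sawhorse. The beam's underside is at z = 840 (matching the legs' vertical rise in atan2(350, 840)) and the beam is 49 mm tall, so its top is at 840 + 49 = 889 mm. The raked legs top out at the beam's underside, so that is the highest point.


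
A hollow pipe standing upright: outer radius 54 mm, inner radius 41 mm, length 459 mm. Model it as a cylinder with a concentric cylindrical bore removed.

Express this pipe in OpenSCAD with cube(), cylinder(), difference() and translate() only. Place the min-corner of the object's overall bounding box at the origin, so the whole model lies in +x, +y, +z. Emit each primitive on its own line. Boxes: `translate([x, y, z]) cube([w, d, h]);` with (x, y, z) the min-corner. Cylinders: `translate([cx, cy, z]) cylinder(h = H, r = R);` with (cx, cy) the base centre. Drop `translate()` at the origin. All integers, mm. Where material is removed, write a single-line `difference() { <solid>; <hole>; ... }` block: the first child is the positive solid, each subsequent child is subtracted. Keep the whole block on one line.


difference() { translate([54, 54, 0]) cylinder(h = 459, r = 54); translate([54, 54, 0]) cylinder(h = 459, r = 41); }


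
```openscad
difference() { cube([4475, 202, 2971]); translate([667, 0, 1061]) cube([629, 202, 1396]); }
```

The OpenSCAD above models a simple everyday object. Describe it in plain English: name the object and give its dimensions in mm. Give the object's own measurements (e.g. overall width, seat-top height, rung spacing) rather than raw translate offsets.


A wall 4475 mm long (x), 202 mm thick (y), 2971 mm tall, with a rectangular window opening cut through it. The opening is 629 mm wide and 1396 mm tall; its sill is at z = 1061 mm and its near (−x) edge is 667 mm from the wall's −x end. The opening passes through the full wall thickness.


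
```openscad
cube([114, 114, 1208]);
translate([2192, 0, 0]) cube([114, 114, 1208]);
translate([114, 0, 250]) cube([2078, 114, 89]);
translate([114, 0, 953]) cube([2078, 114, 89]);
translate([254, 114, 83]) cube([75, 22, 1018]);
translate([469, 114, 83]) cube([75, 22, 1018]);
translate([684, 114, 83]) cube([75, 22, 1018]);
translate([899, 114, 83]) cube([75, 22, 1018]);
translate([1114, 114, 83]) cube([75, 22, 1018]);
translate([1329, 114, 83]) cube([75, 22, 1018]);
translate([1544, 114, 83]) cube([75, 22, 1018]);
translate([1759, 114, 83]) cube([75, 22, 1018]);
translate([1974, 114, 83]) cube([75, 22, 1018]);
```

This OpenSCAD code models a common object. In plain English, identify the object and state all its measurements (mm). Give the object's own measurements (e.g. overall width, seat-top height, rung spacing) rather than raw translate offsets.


A fence section. Two 114×114 mm posts, 1208 mm tall, stand on the floor with a clear span of 2078 mm between their inner faces. Two horizontal rails of 114×89 mm section span the gap between the posts with their undersides at z = 250 mm and z = 953 mm, flush with the posts' −y face. 9 pickets, each 75 mm wide, 22 mm thick and 1018 mm tall, are fixed to the +y face of the rails with their bottoms at z = 83 mm, spaced across the span with a 140 mm gap after the −x post and between neighbouring pickets, with 143 mm left before the +x post.


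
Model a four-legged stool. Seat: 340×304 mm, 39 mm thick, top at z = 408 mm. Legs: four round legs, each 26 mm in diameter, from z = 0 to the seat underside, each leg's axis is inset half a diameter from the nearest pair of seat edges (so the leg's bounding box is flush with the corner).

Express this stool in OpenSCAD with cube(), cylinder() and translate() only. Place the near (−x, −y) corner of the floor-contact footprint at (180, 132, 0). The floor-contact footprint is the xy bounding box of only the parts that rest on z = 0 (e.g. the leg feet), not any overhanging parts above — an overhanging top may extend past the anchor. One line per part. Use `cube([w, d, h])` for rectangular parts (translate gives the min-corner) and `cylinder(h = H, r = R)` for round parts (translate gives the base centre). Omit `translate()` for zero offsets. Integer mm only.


translate([180, 132, 369]) cube([340, 304, 39]);
translate([193, 145, 0]) cylinder(h = 369, r = 13);
translate([507, 145, 0]) cylinder(h = 369, r = 13);
translate([193, 423, 0]) cylinder(h = 369, r = 13);
translate([507, 423, 0]) cylinder(h = 369, r = 13);


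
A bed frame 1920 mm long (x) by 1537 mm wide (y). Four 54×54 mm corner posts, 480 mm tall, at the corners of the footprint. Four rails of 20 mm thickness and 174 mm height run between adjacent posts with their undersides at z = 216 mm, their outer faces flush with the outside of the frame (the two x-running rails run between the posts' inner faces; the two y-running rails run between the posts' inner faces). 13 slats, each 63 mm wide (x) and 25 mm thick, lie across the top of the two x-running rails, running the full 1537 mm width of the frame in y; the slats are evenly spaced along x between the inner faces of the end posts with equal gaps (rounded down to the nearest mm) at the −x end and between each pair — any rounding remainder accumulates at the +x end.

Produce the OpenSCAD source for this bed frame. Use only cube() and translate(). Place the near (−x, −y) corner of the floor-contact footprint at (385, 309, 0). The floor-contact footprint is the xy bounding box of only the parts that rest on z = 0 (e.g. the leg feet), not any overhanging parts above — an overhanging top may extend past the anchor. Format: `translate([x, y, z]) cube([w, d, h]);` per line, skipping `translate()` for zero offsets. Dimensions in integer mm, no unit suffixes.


// slat z = rail_z + rail_h = 216 + 174 = 390
// slat gap = ⌊(1812 − 13·63) / 14⌋ = 70
translate([385, 309, 0]) cube([54, 54, 480]);
translate([385, 1792, 0]) cube([54, 54, 480]);
translate([2251, 309, 0]) cube([54, 54, 480]);
translate([2251, 1792, 0]) cube([54, 54, 480]);
translate([439, 309, 216]) cube([1812, 20, 174]);
translate([439, 1826, 216]) cube([1812, 20, 174]);
translate([385, 363, 216]) cube([20, 1429, 174]);
translate([2285, 363, 216]) cube([20, 1429, 174]);
translate([509, 309, 390]) cube([63, 1537, 25]);
translate([642, 309, 390]) cube([63, 1537, 25]);
translate([775, 309, 390]) cube([63, 1537, 25]);
translate([908, 309, 390]) cube([63, 1537, 25]);
translate([1041, 309, 390]) cube([63, 1537, 25]);
translate([1174, 309, 390]) cube([63, 1537, 25]);
translate([1307, 309, 390]) cube([63, 1537, 25]);
translate([1440, 309, 390]) cube([63, 1537, 25]);
translate([1573, 309, 390]) cube([63, 1537, 25]);
translate([1706, 309, 390]) cube([63, 1537, 25]);
translate([1839, 309, 390]) cube([63, 1537, 25]);
translate([1972, 309, 390]) cube([63, 1537, 25]);
translate([2105, 309, 390]) cube([63, 1537, 25]);


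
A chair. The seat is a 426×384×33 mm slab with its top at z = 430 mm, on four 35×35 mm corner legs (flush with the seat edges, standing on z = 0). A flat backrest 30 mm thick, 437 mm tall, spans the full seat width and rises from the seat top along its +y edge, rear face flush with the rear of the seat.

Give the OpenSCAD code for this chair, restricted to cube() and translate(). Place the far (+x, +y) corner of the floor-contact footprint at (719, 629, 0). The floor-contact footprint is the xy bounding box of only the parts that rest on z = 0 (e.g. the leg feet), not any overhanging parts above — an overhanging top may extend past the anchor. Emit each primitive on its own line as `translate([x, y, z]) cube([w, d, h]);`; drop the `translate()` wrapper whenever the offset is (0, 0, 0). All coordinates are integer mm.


translate([293, 245, 397]) cube([426, 384, 33]);
translate([293, 245, 0]) cube([35, 35, 397]);
translate([684, 245, 0]) cube([35, 35, 397]);
translate([293, 594, 0]) cube([35, 35, 397]);
translate([684, 594, 0]) cube([35, 35, 397]);
translate([293, 599, 430]) cube([426, 30, 437]);


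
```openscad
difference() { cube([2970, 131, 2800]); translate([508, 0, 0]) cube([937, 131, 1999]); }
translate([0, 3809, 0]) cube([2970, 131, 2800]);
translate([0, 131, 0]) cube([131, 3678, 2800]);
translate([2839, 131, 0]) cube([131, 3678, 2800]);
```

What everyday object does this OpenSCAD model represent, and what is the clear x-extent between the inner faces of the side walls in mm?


A single room. The interior width is 2708 mm.

Four walls enclosing a rectangle with a door in the front wall — a room. Outside width 2970 minus two 131 mm walls gives 2708 mm.


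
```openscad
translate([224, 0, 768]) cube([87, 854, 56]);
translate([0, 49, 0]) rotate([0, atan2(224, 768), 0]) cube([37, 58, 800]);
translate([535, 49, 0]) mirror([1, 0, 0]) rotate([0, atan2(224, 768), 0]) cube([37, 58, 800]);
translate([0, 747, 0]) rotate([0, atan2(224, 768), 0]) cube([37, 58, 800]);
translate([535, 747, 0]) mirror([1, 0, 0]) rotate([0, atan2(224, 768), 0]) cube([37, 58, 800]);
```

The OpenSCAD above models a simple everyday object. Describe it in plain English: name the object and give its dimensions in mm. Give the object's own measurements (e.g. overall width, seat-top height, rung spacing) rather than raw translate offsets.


A sawhorse. A 87×854×56 mm beam (x, y, z) sits on two A-frame leg pairs. Each pair is two raked legs of 37×58 mm section (58 mm along y) splaying symmetrically in x. Each leg rises 768 mm vertically over 224 mm of horizontal reach and is 800 mm long along its own axis. Every leg's outer bottom edge rests on the floor and its outer top edge meets a bottom edge of the beam — the left legs (tilting toward +x) meet the beam's −x bottom edge, the right legs (their mirror images, tilting toward −x) meet its +x bottom edge — so the leg tops tuck under the beam, the beam's underside is 768 mm above the floor, and the feet are 535 mm apart outside-to-outside with the beam centred between them. The two leg pairs are set in 49 mm from either end of the beam.


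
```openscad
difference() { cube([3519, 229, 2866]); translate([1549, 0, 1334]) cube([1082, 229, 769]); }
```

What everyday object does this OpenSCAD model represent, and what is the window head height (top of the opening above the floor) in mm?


A wall with a window opening. The window head height is 2103 mm.

A wall with a rectangular opening subtracted — a window. Sill at z = 1334, opening 769 mm tall, so the head is at 1334 + 769 = 2103 mm.


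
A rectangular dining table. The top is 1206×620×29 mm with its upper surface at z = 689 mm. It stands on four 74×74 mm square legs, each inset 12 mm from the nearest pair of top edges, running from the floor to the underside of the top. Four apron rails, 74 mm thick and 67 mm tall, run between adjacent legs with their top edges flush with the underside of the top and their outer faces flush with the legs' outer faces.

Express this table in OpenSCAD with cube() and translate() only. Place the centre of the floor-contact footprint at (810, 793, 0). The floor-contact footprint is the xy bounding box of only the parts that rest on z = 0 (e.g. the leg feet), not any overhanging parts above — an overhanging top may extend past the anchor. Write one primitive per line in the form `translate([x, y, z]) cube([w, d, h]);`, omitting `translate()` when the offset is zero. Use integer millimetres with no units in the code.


translate([207, 483, 660]) cube([1206, 620, 29]);
translate([219, 495, 0]) cube([74, 74, 660]);
translate([1327, 495, 0]) cube([74, 74, 660]);
translate([219, 1017, 0]) cube([74, 74, 660]);
translate([1327, 1017, 0]) cube([74, 74, 660]);
translate([293, 495, 593]) cube([1034, 74, 67]);
translate([293, 1017, 593]) cube([1034, 74, 67]);
translate([219, 569, 593]) cube([74, 448, 67]);
translate([1327, 569, 593]) cube([74, 448, 67]);


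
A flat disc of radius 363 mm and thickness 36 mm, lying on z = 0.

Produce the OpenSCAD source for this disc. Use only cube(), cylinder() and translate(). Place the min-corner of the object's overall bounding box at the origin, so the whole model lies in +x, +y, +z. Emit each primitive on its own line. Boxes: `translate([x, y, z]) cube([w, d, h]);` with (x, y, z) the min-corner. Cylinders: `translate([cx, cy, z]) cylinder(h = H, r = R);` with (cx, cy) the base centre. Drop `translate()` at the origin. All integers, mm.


translate([363, 363, 0]) cylinder(h = 36, r = 363);


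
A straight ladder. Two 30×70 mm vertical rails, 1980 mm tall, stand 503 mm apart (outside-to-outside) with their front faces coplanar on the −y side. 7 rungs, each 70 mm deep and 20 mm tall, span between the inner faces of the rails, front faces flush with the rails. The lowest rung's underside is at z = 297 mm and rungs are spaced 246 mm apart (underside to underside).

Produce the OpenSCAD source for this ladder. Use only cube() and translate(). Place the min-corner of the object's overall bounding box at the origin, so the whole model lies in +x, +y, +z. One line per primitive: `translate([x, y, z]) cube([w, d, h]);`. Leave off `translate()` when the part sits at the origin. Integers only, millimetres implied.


cube([30, 70, 1980]);
translate([473, 0, 0]) cube([30, 70, 1980]);
translate([30, 0, 297]) cube([443, 70, 20]);
translate([30, 0, 543]) cube([443, 70, 20]);
translate([30, 0, 789]) cube([443, 70, 20]);
translate([30, 0, 1035]) cube([443, 70, 20]);
translate([30, 0, 1281]) cube([443, 70, 20]);
translate([30, 0, 1527]) cube([443, 70, 20]);
translate([30, 0, 1773]) cube([443, 70, 20]);


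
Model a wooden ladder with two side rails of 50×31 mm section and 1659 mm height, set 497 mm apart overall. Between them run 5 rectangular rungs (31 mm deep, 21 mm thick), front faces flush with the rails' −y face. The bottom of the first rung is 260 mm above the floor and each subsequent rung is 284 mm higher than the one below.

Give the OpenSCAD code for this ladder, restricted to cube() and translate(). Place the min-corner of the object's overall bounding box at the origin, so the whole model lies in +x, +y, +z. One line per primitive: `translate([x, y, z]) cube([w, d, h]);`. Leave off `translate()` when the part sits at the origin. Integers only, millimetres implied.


cube([50, 31, 1659]);
translate([447, 0, 0]) cube([50, 31, 1659]);
translate([50, 0, 260]) cube([397, 31, 21]);
translate([50, 0, 544]) cube([397, 31, 21]);
translate([50, 0, 828]) cube([397, 31, 21]);
translate([50, 0, 1112]) cube([397, 31, 21]);
translate([50, 0, 1396]) cube([397, 31, 21]);


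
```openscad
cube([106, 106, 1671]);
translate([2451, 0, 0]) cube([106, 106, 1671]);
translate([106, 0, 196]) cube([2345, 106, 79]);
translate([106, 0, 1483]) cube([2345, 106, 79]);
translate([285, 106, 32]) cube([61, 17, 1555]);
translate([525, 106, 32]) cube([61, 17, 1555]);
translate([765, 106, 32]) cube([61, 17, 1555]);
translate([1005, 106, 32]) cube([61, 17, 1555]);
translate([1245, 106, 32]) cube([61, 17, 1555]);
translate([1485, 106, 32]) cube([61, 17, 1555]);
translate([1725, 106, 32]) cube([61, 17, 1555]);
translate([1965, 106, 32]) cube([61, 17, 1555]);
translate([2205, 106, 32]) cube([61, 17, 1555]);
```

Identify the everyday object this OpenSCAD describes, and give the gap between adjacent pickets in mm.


A fence section. The picket gap is 179 mm.

Two posts, two rails, 9 pickets — a fence section. Span 2345 mm holds 9 pickets of 61 mm with 10 equal gaps: ⌊(2345 − 9·61) / 10⌋ = 179 mm.


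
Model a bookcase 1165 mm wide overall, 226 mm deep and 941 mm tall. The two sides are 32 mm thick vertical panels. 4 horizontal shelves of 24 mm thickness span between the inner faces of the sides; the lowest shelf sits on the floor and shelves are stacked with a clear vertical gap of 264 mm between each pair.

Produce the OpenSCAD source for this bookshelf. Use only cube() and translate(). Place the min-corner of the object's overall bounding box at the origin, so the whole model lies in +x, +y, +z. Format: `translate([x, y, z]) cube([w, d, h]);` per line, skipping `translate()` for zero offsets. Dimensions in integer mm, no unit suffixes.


cube([32, 226, 941]);
translate([1133, 0, 0]) cube([32, 226, 941]);
translate([32, 0, 0]) cube([1101, 226, 24]);
translate([32, 0, 288]) cube([1101, 226, 24]);
translate([32, 0, 576]) cube([1101, 226, 24]);
translate([32, 0, 864]) cube([1101, 226, 24]);


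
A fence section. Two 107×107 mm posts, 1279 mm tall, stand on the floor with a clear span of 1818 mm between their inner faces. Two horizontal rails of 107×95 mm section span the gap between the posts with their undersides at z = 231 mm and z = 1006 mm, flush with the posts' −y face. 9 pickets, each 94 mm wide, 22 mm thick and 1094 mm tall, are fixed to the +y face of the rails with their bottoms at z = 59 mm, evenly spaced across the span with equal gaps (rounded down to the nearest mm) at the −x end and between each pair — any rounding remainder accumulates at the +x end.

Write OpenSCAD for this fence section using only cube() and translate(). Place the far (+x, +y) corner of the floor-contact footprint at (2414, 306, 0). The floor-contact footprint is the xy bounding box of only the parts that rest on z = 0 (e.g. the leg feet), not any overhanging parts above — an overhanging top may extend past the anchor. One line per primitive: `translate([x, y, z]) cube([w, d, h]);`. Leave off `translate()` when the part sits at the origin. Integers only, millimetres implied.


translate([382, 199, 0]) cube([107, 107, 1279]);
translate([2307, 199, 0]) cube([107, 107, 1279]);
translate([489, 199, 231]) cube([1818, 107, 95]);
translate([489, 199, 1006]) cube([1818, 107, 95]);
translate([586, 306, 59]) cube([94, 22, 1094]);
translate([777, 306, 59]) cube([94, 22, 1094]);
translate([968, 306, 59]) cube([94, 22, 1094]);
translate([1159, 306, 59]) cube([94, 22, 1094]);
translate([1350, 306, 59]) cube([94, 22, 1094]);
translate([1541, 306, 59]) cube([94, 22, 1094]);
translate([1732, 306, 59]) cube([94, 22, 1094]);
translate([1923, 306, 59]) cube([94, 22, 1094]);
translate([2114, 306, 59]) cube([94, 22, 1094]);


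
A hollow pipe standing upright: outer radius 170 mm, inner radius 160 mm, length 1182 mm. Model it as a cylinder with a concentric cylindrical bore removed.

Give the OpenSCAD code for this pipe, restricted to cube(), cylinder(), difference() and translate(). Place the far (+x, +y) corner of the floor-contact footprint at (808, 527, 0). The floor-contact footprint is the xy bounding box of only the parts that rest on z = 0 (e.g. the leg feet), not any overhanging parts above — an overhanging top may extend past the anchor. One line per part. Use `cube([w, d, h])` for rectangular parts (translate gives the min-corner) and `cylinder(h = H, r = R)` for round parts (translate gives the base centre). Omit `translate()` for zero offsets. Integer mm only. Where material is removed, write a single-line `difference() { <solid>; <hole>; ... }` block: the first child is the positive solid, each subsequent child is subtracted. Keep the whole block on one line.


difference() { translate([638, 357, 0]) cylinder(h = 1182, r = 170); translate([638, 357, 0]) cylinder(h = 1182, r = 160); }


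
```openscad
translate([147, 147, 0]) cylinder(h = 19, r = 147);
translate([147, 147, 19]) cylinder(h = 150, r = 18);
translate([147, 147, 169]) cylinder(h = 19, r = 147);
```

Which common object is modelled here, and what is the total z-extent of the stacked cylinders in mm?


A spool. The overall height is 188 mm.

Three coaxial cylinders, large–small–large — a spool. Two 19 mm flanges and a 150 mm core give 19 + 150 + 19 = 188 mm.


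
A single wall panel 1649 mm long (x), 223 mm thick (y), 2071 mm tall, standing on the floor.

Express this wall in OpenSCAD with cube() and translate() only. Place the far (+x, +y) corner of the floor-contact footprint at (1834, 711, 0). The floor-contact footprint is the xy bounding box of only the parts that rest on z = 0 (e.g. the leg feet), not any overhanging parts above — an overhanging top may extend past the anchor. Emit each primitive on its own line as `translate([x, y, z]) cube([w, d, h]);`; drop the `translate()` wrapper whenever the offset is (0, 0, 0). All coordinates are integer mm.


translate([185, 488, 0]) cube([1649, 223, 2071]);


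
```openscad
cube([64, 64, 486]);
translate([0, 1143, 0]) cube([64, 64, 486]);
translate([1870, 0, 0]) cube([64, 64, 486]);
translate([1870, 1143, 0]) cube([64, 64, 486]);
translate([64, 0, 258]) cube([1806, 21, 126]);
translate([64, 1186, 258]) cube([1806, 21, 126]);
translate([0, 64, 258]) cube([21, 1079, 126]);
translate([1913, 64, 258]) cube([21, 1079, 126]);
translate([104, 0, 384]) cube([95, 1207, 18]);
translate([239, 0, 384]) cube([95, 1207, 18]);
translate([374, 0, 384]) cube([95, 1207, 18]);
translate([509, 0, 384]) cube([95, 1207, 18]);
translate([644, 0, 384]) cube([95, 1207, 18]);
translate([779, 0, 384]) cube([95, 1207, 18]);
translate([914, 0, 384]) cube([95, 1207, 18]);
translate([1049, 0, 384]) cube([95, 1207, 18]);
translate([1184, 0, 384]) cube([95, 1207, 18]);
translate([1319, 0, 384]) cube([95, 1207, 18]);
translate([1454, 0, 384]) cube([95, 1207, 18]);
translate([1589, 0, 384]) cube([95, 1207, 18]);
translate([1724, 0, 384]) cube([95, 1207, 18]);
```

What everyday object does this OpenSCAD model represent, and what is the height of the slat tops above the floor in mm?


A bed frame. The slat-top height is 402 mm.

Four posts, four rails, and a row of slats — a bed frame. Slats sit on the rails at z = 258 + 126 = 384; with slat thickness 18, the top is 402 mm.


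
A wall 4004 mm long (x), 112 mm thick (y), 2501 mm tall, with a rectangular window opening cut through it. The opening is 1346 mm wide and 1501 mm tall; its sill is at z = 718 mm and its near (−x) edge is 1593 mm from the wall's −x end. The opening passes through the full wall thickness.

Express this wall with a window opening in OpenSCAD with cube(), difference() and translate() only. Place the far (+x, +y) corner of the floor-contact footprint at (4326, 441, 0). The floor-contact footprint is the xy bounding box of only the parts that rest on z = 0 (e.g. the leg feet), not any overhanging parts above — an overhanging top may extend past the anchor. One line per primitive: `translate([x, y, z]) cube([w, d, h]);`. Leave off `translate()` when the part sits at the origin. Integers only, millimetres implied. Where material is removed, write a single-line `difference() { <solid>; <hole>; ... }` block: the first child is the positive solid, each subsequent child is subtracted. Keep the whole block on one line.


difference() { translate([322, 329, 0]) cube([4004, 112, 2501]); translate([1915, 329, 718]) cube([1346, 112, 1501]); }


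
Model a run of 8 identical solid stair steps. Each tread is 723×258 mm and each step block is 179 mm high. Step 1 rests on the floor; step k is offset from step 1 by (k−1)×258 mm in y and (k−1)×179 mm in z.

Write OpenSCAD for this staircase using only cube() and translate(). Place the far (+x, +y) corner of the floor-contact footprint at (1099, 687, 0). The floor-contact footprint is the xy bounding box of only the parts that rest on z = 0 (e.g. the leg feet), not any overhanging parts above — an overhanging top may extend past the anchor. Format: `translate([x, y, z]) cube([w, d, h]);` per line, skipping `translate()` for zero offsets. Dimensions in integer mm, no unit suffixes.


translate([376, 429, 0]) cube([723, 258, 179]);
translate([376, 687, 179]) cube([723, 258, 179]);
translate([376, 945, 358]) cube([723, 258, 179]);
translate([376, 1203, 537]) cube([723, 258, 179]);
translate([376, 1461, 716]) cube([723, 258, 179]);
translate([376, 1719, 895]) cube([723, 258, 179]);
translate([376, 1977, 1074]) cube([723, 258, 179]);
translate([376, 2235, 1253]) cube([723, 258, 179]);


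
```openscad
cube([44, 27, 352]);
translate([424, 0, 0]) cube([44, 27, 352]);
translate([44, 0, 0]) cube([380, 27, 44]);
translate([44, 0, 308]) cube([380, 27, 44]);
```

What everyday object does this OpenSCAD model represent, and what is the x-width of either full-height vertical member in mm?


A picture frame. The border width is 44 mm.

Four thin pieces enclosing a rectangular opening — a picture frame. The two full-height stiles are 352 mm tall; the top rail sits at z = 308 and is 44 mm tall, so the border above the opening is 352 − 308 = 44 mm, matching the stile x-width.


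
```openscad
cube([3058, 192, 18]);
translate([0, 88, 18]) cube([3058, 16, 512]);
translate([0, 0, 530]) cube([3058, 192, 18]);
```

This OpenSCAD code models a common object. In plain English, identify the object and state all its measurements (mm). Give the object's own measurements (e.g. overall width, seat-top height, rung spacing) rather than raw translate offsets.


An I-beam lying along x, 3058 mm long. Overall section height 548 mm. Two flanges 192 mm wide (y) and 18 mm thick, one on the floor and one at the top; a web 16 mm thick runs between them, centred on the flange width.


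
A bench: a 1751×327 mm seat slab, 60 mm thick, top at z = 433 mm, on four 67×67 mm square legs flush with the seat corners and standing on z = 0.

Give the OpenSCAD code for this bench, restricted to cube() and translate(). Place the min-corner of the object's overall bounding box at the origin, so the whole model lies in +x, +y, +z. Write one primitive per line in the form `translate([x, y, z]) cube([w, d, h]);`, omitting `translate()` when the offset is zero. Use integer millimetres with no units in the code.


translate([0, 0, 373]) cube([1751, 327, 60]);
cube([67, 67, 373]);
translate([0, 260, 0]) cube([67, 67, 373]);
translate([1684, 0, 0]) cube([67, 67, 373]);
translate([1684, 260, 0]) cube([67, 67, 373]);


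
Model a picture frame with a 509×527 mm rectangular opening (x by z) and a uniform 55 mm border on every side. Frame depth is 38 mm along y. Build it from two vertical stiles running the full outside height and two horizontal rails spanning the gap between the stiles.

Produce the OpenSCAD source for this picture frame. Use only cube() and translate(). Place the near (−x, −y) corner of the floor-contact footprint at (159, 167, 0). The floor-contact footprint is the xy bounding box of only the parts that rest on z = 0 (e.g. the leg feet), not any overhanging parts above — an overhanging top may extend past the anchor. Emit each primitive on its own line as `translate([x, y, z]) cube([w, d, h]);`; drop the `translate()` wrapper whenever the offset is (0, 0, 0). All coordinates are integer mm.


translate([159, 167, 0]) cube([55, 38, 637]);
translate([723, 167, 0]) cube([55, 38, 637]);
translate([214, 167, 0]) cube([509, 38, 55]);
translate([214, 167, 582]) cube([509, 38, 55]);


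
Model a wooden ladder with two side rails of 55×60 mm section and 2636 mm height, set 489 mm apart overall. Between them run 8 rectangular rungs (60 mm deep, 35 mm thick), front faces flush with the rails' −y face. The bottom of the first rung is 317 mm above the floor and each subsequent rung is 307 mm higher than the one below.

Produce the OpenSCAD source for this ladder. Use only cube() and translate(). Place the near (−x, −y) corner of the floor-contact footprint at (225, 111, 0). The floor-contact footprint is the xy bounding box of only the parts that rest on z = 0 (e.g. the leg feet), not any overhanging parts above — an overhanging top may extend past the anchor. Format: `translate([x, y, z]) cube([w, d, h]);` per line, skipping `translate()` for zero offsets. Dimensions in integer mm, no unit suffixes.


// rung span = 489 - 2*55 = 379
// rung[k] z = 317 + k*307
translate([225, 111, 0]) cube([55, 60, 2636]);
translate([659, 111, 0]) cube([55, 60, 2636]);
translate([280, 111, 317]) cube([379, 60, 35]);
translate([280, 111, 624]) cube([379, 60, 35]);
translate([280, 111, 931]) cube([379, 60, 35]);
translate([280, 111, 1238]) cube([379, 60, 35]);
translate([280, 111, 1545]) cube([379, 60, 35]);
translate([280, 111, 1852]) cube([379, 60, 35]);
translate([280, 111, 2159]) cube([379, 60, 35]);
translate([280, 111, 2466]) cube([379, 60, 35]);


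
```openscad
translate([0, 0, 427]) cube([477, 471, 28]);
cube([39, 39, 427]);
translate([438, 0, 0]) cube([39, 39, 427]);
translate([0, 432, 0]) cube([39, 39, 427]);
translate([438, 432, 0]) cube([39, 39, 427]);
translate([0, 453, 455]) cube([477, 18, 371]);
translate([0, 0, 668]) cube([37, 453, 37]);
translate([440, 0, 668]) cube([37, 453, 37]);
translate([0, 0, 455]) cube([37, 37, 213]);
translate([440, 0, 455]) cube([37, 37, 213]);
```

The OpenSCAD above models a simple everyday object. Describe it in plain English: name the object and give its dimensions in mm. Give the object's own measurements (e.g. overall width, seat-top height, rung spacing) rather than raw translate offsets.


A chair. The seat is a 477×471×28 mm slab with its top at z = 455 mm, on four 39×39 mm corner legs (flush with the seat edges, standing on z = 0). A flat backrest 18 mm thick, 371 mm tall, spans the full seat width and rises from the seat top along its +y edge, rear face flush with the rear of the seat. Two armrests of 37×37 mm section run along each side from the seat's front edge to the front of the backrest, top faces 250 mm above the seat top and outer faces flush with the seat's x-edges; a 37×37 mm post under the front of each armrest stands on the seat at the front corner.


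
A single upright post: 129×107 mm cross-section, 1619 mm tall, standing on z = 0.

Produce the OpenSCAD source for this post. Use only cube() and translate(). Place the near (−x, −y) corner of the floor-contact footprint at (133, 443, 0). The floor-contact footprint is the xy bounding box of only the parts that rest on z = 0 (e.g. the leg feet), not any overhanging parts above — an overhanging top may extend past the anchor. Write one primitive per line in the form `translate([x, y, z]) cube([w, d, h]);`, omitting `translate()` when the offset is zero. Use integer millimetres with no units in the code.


translate([133, 443, 0]) cube([129, 107, 1619]);


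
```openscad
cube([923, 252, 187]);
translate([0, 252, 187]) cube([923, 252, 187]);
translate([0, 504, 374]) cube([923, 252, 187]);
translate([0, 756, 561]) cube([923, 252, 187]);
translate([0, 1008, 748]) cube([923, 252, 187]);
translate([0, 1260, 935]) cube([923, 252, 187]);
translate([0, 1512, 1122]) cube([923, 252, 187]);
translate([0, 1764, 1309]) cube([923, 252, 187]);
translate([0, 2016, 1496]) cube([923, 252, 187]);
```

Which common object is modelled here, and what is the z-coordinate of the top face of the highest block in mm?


A staircase. The total rise is 1683 mm.

9 identical blocks, each offset up and back from the previous — a staircase. Each step is 187 mm tall and there are 9 of them, so the total rise is 9 × 187 = 1683 mm.


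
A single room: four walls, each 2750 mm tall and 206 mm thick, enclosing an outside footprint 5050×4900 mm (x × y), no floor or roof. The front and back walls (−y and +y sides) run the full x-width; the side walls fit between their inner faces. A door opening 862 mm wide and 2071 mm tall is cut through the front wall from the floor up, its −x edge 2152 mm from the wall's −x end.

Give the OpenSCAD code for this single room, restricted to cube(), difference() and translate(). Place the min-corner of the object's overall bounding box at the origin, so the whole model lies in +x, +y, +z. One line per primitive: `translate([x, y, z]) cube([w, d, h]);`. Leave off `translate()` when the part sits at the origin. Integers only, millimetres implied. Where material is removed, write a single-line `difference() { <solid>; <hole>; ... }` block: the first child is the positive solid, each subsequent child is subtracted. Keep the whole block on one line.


difference() { cube([5050, 206, 2750]); translate([2152, 0, 0]) cube([862, 206, 2071]); }
translate([0, 4694, 0]) cube([5050, 206, 2750]);
translate([0, 206, 0]) cube([206, 4488, 2750]);
translate([4844, 206, 0]) cube([206, 4488, 2750]);


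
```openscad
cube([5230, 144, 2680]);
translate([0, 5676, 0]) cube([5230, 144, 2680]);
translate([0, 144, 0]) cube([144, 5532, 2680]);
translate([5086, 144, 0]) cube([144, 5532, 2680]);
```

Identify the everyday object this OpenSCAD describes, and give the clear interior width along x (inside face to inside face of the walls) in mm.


A house (or room) frame. The interior width is 4942 mm.

Four 2680 mm walls enclosing a rectangle with no floor or roof — a room or house frame. Outside width is 5230 mm and wall thickness is 144 mm, so the interior width is 5230 − 2 × 144 = 4942 mm.


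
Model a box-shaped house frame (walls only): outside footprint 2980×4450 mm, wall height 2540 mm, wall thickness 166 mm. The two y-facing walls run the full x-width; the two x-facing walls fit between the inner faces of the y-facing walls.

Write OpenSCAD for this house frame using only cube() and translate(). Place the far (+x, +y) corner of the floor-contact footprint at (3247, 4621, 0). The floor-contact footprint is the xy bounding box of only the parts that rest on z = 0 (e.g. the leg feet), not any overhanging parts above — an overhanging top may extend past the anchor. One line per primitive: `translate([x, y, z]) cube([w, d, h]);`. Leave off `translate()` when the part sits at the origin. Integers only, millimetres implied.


translate([267, 171, 0]) cube([2980, 166, 2540]);
translate([267, 4455, 0]) cube([2980, 166, 2540]);
translate([267, 337, 0]) cube([166, 4118, 2540]);
translate([3081, 337, 0]) cube([166, 4118, 2540]);


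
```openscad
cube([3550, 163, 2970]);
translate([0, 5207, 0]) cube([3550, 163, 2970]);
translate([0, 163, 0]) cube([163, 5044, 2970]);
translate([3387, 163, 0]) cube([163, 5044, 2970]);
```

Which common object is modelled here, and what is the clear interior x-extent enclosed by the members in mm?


A house (or room) frame. The interior width is 3224 mm.

Four 2970 mm walls enclosing a rectangle with no floor or roof — a room or house frame. Outside width is 3550 mm and wall thickness is 163 mm, so the interior width is 3550 − 2 × 163 = 3224 mm.


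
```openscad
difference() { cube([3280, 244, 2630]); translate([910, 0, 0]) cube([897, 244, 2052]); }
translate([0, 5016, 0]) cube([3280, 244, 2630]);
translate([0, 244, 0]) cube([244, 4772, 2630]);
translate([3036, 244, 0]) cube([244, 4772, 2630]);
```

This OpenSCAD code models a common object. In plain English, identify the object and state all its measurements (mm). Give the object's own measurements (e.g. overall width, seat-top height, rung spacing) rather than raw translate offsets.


A single room: four walls, each 2630 mm tall and 244 mm thick, enclosing an outside footprint 3280×5260 mm (x × y), no floor or roof. The front and back walls (−y and +y sides) run the full x-width; the side walls fit between their inner faces. A door opening 897 mm wide and 2052 mm tall is cut through the front wall from the floor up, its −x edge 910 mm from the wall's −x end.
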